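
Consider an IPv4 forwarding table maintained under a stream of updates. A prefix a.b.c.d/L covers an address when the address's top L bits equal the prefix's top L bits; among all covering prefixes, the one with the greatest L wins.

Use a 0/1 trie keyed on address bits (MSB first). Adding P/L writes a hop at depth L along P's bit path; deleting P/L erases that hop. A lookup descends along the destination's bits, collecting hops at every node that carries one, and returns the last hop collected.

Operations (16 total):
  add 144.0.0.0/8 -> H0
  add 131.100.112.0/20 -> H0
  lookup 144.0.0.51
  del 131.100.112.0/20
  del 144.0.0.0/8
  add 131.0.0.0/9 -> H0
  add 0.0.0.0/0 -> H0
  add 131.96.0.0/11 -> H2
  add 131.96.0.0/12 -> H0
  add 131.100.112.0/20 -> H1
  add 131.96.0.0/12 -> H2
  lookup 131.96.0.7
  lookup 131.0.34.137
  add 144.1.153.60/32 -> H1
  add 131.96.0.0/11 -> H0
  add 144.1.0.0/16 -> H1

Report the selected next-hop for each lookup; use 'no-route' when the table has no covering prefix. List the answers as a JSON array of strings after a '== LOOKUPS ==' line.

Trace:
  add 144.0.0.0/8 -> H0 at depth 8
  add 131.100.112.0/20 -> H0 at depth 20
  lookup 144.0.0.51: bits 10010000 walk d0:-→d1:-→d2:-→d3:-→d4:-→d5:-→d6:-→d7:-→d8:H0 -> H0
  del 131.100.112.0/20 (clear depth 20)
  del 144.0.0.0/8 (clear depth 8)
  add 131.0.0.0/9 -> H0 at depth 9
  add 0.0.0.0/0 -> H0 at depth 0
  add 131.96.0.0/11 -> H2 at depth 11
  add 131.96.0.0/12 -> H0 at depth 12
  add 131.100.112.0/20 -> H1 at depth 20
  add 131.96.0.0/12 -> H2 at depth 12
  lookup 131.96.0.7: bits 1000001101100 walk d0:H0→d1:-→d2:-→d3:-→d4:-→d5:-→d6:-→d7:-→d8:-→d9:H0→d10:-→d11:H2→d12:H2→d13:- -> H2
  lookup 131.0.34.137: bits 100000110 walk d0:H0→d1:-→d2:-→d3:-→d4:-→d5:-→d6:-→d7:-→d8:-→d9:H0 -> H0
  add 144.1.153.60/32 -> H1 at depth 32
  add 131.96.0.0/11 -> H0 at depth 11
  add 144.1.0.0/16 -> H1 at depth 16

== LOOKUPS ==
["H0","H2","H0"]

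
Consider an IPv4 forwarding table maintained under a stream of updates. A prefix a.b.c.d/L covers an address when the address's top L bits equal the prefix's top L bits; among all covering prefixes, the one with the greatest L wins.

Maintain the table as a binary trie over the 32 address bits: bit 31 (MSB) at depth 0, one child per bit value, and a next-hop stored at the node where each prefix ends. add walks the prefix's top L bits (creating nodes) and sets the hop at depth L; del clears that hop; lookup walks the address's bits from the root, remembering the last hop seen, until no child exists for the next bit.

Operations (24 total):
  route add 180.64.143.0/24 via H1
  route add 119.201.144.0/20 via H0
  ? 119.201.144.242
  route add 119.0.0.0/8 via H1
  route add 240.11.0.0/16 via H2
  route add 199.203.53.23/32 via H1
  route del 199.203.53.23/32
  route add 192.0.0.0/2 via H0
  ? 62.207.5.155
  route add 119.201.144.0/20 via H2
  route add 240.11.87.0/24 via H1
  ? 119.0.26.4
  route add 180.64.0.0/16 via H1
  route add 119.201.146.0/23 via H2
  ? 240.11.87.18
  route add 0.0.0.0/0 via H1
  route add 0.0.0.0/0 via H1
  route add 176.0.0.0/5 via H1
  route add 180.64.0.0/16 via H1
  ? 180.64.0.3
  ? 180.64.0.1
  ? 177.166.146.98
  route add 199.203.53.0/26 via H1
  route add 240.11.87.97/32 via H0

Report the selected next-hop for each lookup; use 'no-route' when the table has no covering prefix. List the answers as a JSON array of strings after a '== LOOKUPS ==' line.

Apply in order:
  + 180.64.143.0/24 (H1) depth=24
  + 119.201.144.0/20 (H0) depth=20
  ? 119.201.144.242  path d0:-→d1:-→d2:-→d3:-→d4:-→d5:-→d6:-→d7:-→d8:-→d9:-→d10:-→d11:-→d12:-→d13:-→d14:-→d15:-→d16:-→d17:-→d18:-→d19:-→d20:H0  best=H0
  + 119.0.0.0/8 (H1) depth=8
  + 240.11.0.0/16 (H2) depth=16
  + 199.203.53.23/32 (H1) depth=32
  - 199.203.53.23/32 clear@32
  + 192.0.0.0/2 (H0) depth=2
  ? 62.207.5.155  path d0:-→d1:-  best=no-route
  + 119.201.144.0/20 (H2) depth=20
  + 240.11.87.0/24 (H1) depth=24
  ? 119.0.26.4  path d0:-→d1:-→d2:-→d3:-→d4:-→d5:-→d6:-→d7:-→d8:H1  best=H1
  + 180.64.0.0/16 (H1) depth=16
  + 119.201.146.0/23 (H2) depth=23
  ? 240.11.87.18  path d0:-→d1:-→d2:H0→d3:-→d4:-→d5:-→d6:-→d7:-→d8:-→d9:-→d10:-→d11:-→d12:-→d13:-→d14:-→d15:-→d16:H2→d17:-→d18:-→d19:-→d20:-→d21:-→d22:-→d23:-→d24:H1  best=H1
  + 0.0.0.0/0 (H1) depth=0
  + 0.0.0.0/0 (H1) depth=0
  + 176.0.0.0/5 (H1) depth=5
  + 180.64.0.0/16 (H1) depth=16
  ? 180.64.0.3  path d0:H1→d1:-→d2:-→d3:-→d4:-→d5:H1→d6:-→d7:-→d8:-→d9:-→d10:-→d11:-→d12:-→d13:-→d14:-→d15:-→d16:H1  best=H1
  ? 180.64.0.1  path d0:H1→d1:-→d2:-→d3:-→d4:-→d5:H1→d6:-→d7:-→d8:-→d9:-→d10:-→d11:-→d12:-→d13:-→d14:-→d15:-→d16:H1  best=H1
  ? 177.166.146.98  path d0:H1→d1:-→d2:-→d3:-→d4:-→d5:H1  best=H1
  + 199.203.53.0/26 (H1) depth=26
  + 240.11.87.97/32 (H0) depth=32

== LOOKUPS ==
["H0","no-route","H1","H1","H1","H1","H1"]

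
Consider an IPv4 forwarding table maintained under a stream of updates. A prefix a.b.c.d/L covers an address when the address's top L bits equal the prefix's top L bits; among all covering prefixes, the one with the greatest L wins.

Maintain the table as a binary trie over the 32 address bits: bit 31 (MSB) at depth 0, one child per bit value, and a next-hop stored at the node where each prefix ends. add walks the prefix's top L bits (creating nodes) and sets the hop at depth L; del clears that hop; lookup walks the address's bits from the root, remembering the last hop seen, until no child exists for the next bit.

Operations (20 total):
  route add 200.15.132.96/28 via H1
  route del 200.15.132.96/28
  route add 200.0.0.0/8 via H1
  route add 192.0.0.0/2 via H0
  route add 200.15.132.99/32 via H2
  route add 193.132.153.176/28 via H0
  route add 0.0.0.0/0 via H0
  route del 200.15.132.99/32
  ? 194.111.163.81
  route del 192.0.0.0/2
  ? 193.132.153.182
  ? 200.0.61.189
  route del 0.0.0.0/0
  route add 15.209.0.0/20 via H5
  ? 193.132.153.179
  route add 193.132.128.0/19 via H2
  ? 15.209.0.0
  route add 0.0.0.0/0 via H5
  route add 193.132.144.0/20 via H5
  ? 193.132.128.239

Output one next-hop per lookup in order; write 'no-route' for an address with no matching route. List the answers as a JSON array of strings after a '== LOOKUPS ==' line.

Trace:
  add 200.15.132.96/28 -> H1 at depth 28
  - 200.15.132.96/28 clear@28
  add 200.0.0.0/8 -> H1 at depth 8
  add 192.0.0.0/2 -> H0 at depth 2
  add 200.15.132.99/32 -> H2 at depth 32
  add 193.132.153.176/28 -> H0 at depth 28
  add 0.0.0.0/0 -> H0 at depth 0
  - 200.15.132.99/32 clear@32
  lookup 194.111.163.81: bits 110000 walk d0:H0→d1:-→d2:H0→d3:-→d4:-→d5:-→d6:- -> H0
  - 192.0.0.0/2 clear@2
  lookup 193.132.153.182: bits 1100000110000100100110011011 walk d0:H0→d1:-→d2:-→d3:-→d4:-→d5:-→d6:-→d7:-→d8:-→d9:-→d10:-→d11:-→d12:-→d13:-→d14:-→d15:-→d16:-→d17:-→d18:-→d19:-→d20:-→d21:-→d22:-→d23:-→d24:-→d25:-→d26:-→d27:-→d28:H0 -> H0
  lookup 200.0.61.189: bits 110010000000 walk d0:H0→d1:-→d2:-→d3:-→d4:-→d5:-→d6:-→d7:-→d8:H1→d9:-→d10:-→d11:-→d12:- -> H1
  - 0.0.0.0/0 clear@0
  add 15.209.0.0/20 -> H5 at depth 20
  lookup 193.132.153.179: bits 1100000110000100100110011011 walk d0:-→d1:-→d2:-→d3:-→d4:-→d5:-→d6:-→d7:-→d8:-→d9:-→d10:-→d11:-→d12:-→d13:-→d14:-→d15:-→d16:-→d17:-→d18:-→d19:-→d20:-→d21:-→d22:-→d23:-→d24:-→d25:-→d26:-→d27:-→d28:H0 -> H0
  add 193.132.128.0/19 -> H2 at depth 19
  lookup 15.209.0.0: bits 00001111110100010000 walk d0:-→d1:-→d2:-→d3:-→d4:-→d5:-→d6:-→d7:-→d8:-→d9:-→d10:-→d11:-→d12:-→d13:-→d14:-→d15:-→d16:-→d17:-→d18:-→d19:-→d20:H5 -> H5
  add 0.0.0.0/0 -> H5 at depth 0
  add 193.132.144.0/20 -> H5 at depth 20
  lookup 193.132.128.239: bits 1100000110000100100 walk d0:H5→d1:-→d2:-→d3:-→d4:-→d5:-→d6:-→d7:-→d8:-→d9:-→d10:-→d11:-→d12:-→d13:-→d14:-→d15:-→d16:-→d17:-→d18:-→d19:H2 -> H2

== LOOKUPS ==
["H0","H0","H1","H0","H5","H2"]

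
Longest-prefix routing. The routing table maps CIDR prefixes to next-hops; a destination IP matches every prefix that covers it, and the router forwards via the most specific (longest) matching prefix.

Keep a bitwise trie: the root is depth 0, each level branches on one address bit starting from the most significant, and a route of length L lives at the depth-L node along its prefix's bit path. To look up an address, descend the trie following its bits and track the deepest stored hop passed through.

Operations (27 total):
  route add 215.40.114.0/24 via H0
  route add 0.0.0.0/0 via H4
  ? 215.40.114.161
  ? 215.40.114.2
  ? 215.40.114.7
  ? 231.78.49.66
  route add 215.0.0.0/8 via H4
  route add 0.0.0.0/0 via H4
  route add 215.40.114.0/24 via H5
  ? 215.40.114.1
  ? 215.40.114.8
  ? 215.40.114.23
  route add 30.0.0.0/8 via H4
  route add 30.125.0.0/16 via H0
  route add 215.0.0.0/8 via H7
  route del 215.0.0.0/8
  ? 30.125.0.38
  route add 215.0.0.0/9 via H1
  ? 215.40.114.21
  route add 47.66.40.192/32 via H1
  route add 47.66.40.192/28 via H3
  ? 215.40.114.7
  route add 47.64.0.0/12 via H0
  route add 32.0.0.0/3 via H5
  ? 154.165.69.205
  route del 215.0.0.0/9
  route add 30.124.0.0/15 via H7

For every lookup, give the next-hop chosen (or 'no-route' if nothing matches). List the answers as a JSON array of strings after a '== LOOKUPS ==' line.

Trace:
  + 215.40.114.0/24 (H0) depth=24
  + 0.0.0.0/0 (H4) depth=0
  Q 215.40.114.161: descend 110101110010100001110010 ; hops seen [H4,H0] ; pick H0
  Q 215.40.114.2: descend 110101110010100001110010 ; hops seen [H4,H0] ; pick H0
  Q 215.40.114.7: descend 110101110010100001110010 ; hops seen [H4,H0] ; pick H0
  Q 231.78.49.66: descend 11 ; hops seen [H4] ; pick H4
  + 215.0.0.0/8 (H4) depth=8
  + 0.0.0.0/0 (H4) depth=0
  + 215.40.114.0/24 (H5) depth=24
  Q 215.40.114.1: descend 110101110010100001110010 ; hops seen [H4,H4,H5] ; pick H5
  Q 215.40.114.8: descend 110101110010100001110010 ; hops seen [H4,H4,H5] ; pick H5
  Q 215.40.114.23: descend 110101110010100001110010 ; hops seen [H4,H4,H5] ; pick H5
  + 30.0.0.0/8 (H4) depth=8
  + 30.125.0.0/16 (H0) depth=16
  + 215.0.0.0/8 (H7) depth=8
  del 215.0.0.0/8 (clear depth 8)
  Q 30.125.0.38: descend 0001111001111101 ; hops seen [H4,H4,H0] ; pick H0
  + 215.0.0.0/9 (H1) depth=9
  Q 215.40.114.21: descend 110101110010100001110010 ; hops seen [H4,H1,H5] ; pick H5
  + 47.66.40.192/32 (H1) depth=32
  + 47.66.40.192/28 (H3) depth=28
  Q 215.40.114.7: descend 110101110010100001110010 ; hops seen [H4,H1,H5] ; pick H5
  + 47.64.0.0/12 (H0) depth=12
  + 32.0.0.0/3 (H5) depth=3
  Q 154.165.69.205: descend 1 ; hops seen [H4] ; pick H4
  del 215.0.0.0/9 (clear depth 9)
  + 30.124.0.0/15 (H7) depth=15

== LOOKUPS ==
["H0","H0","H0","H4","H5","H5","H5","H0","H5","H5","H4"]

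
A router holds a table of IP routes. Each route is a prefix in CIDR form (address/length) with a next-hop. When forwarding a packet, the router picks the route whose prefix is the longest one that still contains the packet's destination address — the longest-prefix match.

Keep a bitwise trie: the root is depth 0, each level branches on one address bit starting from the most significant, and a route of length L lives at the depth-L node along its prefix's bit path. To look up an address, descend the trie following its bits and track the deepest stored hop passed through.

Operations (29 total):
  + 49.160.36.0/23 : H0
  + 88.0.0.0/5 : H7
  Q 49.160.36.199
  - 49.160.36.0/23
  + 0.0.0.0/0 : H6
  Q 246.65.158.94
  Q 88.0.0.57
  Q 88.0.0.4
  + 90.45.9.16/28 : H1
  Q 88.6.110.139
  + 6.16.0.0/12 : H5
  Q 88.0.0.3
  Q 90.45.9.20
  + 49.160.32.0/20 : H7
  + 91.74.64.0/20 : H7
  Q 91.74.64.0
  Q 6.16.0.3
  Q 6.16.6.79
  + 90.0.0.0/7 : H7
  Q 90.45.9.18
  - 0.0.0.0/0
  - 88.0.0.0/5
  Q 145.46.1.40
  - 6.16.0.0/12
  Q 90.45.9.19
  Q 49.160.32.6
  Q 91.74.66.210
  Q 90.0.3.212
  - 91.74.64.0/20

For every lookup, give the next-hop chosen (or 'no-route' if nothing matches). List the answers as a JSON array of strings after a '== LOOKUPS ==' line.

Process each operation:
  + 49.160.36.0/23 (H0) depth=23
  + 88.0.0.0/5 (H7) depth=5
  ? 49.160.36.199  path d0:-→d1:-→d2:-→d3:-→d4:-→d5:-→d6:-→d7:-→d8:-→d9:-→d10:-→d11:-→d12:-→d13:-→d14:-→d15:-→d16:-→d17:-→d18:-→d19:-→d20:-→d21:-→d22:-→d23:H0  best=H0
  del 49.160.36.0/23 (clear depth 23)
  + 0.0.0.0/0 (H6) depth=0
  ? 246.65.158.94  path d0:H6  best=H6
  ? 88.0.0.57  path d0:H6→d1:-→d2:-→d3:-→d4:-→d5:H7  best=H7
  ? 88.0.0.4  path d0:H6→d1:-→d2:-→d3:-→d4:-→d5:H7  best=H7
  + 90.45.9.16/28 (H1) depth=28
  ? 88.6.110.139  path d0:H6→d1:-→d2:-→d3:-→d4:-→d5:H7→d6:-  best=H7
  + 6.16.0.0/12 (H5) depth=12
  ? 88.0.0.3  path d0:H6→d1:-→d2:-→d3:-→d4:-→d5:H7→d6:-  best=H7
  ? 90.45.9.20  path d0:H6→d1:-→d2:-→d3:-→d4:-→d5:H7→d6:-→d7:-→d8:-→d9:-→d10:-→d11:-→d12:-→d13:-→d14:-→d15:-→d16:-→d17:-→d18:-→d19:-→d20:-→d21:-→d22:-→d23:-→d24:-→d25:-→d26:-→d27:-→d28:H1  best=H1
  + 49.160.32.0/20 (H7) depth=20
  + 91.74.64.0/20 (H7) depth=20
  ? 91.74.64.0  path d0:H6→d1:-→d2:-→d3:-→d4:-→d5:H7→d6:-→d7:-→d8:-→d9:-→d10:-→d11:-→d12:-→d13:-→d14:-→d15:-→d16:-→d17:-→d18:-→d19:-→d20:H7  best=H7
  ? 6.16.0.3  path d0:H6→d1:-→d2:-→d3:-→d4:-→d5:-→d6:-→d7:-→d8:-→d9:-→d10:-→d11:-→d12:H5  best=H5
  ? 6.16.6.79  path d0:H6→d1:-→d2:-→d3:-→d4:-→d5:-→d6:-→d7:-→d8:-→d9:-→d10:-→d11:-→d12:H5  best=H5
  + 90.0.0.0/7 (H7) depth=7
  ? 90.45.9.18  path d0:H6→d1:-→d2:-→d3:-→d4:-→d5:H7→d6:-→d7:H7→d8:-→d9:-→d10:-→d11:-→d12:-→d13:-→d14:-→d15:-→d16:-→d17:-→d18:-→d19:-→d20:-→d21:-→d22:-→d23:-→d24:-→d25:-→d26:-→d27:-→d28:H1  best=H1
  del 0.0.0.0/0 (clear depth 0)
  del 88.0.0.0/5 (clear depth 5)
  ? 145.46.1.40  path d0:-  best=no-route
  del 6.16.0.0/12 (clear depth 12)
  ? 90.45.9.19  path d0:-→d1:-→d2:-→d3:-→d4:-→d5:-→d6:-→d7:H7→d8:-→d9:-→d10:-→d11:-→d12:-→d13:-→d14:-→d15:-→d16:-→d17:-→d18:-→d19:-→d20:-→d21:-→d22:-→d23:-→d24:-→d25:-→d26:-→d27:-→d28:H1  best=H1
  ? 49.160.32.6  path d0:-→d1:-→d2:-→d3:-→d4:-→d5:-→d6:-→d7:-→d8:-→d9:-→d10:-→d11:-→d12:-→d13:-→d14:-→d15:-→d16:-→d17:-→d18:-→d19:-→d20:H7→d21:-  best=H7
  ? 91.74.66.210  path d0:-→d1:-→d2:-→d3:-→d4:-→d5:-→d6:-→d7:H7→d8:-→d9:-→d10:-→d11:-→d12:-→d13:-→d14:-→d15:-→d16:-→d17:-→d18:-→d19:-→d20:H7  best=H7
  ? 90.0.3.212  path d0:-→d1:-→d2:-→d3:-→d4:-→d5:-→d6:-→d7:H7→d8:-→d9:-→d10:-  best=H7
  del 91.74.64.0/20 (clear depth 20)

== LOOKUPS ==
["H0","H6","H7","H7","H7","H7","H1","H7","H5","H5","H1","no-route","H1","H7","H7","H7"]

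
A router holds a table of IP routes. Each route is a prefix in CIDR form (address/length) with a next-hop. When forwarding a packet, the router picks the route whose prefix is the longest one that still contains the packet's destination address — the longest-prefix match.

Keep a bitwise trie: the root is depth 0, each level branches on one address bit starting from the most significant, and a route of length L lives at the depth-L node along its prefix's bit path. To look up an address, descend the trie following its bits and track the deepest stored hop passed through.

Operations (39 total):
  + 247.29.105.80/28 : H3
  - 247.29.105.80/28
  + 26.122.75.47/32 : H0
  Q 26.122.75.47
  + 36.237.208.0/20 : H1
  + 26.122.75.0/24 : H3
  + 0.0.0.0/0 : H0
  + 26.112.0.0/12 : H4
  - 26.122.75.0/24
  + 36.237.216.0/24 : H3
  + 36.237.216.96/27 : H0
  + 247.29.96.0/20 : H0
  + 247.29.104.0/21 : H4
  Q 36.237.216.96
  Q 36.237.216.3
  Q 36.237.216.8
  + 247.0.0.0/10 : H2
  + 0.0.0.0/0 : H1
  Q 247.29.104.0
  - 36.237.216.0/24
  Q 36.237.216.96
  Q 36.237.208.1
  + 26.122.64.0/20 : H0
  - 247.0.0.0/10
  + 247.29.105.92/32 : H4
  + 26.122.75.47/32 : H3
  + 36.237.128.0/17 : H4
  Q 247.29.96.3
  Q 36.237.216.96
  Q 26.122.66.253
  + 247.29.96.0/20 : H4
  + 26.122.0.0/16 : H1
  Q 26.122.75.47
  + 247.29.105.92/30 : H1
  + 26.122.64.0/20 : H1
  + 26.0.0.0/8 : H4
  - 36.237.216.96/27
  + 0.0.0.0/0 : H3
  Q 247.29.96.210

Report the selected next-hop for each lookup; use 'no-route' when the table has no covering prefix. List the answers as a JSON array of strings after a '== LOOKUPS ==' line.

Apply in order:
  + 247.29.105.80/28 (H3) depth=28
  - 247.29.105.80/28 clear@28
  + 26.122.75.47/32 (H0) depth=32
  Q 26.122.75.47: descend 00011010011110100100101100101111 ; hops seen [H0] ; pick H0
  + 36.237.208.0/20 (H1) depth=20
  + 26.122.75.0/24 (H3) depth=24
  + 0.0.0.0/0 (H0) depth=0
  + 26.112.0.0/12 (H4) depth=12
  - 26.122.75.0/24 clear@24
  + 36.237.216.0/24 (H3) depth=24
  + 36.237.216.96/27 (H0) depth=27
  + 247.29.96.0/20 (H0) depth=20
  + 247.29.104.0/21 (H4) depth=21
  Q 36.237.216.96: descend 001001001110110111011000011 ; hops seen [H0,H1,H3,H0] ; pick H0
  Q 36.237.216.3: descend 0010010011101101110110000 ; hops seen [H0,H1,H3] ; pick H3
  Q 36.237.216.8: descend 0010010011101101110110000 ; hops seen [H0,H1,H3] ; pick H3
  + 247.0.0.0/10 (H2) depth=10
  + 0.0.0.0/0 (H1) depth=0
  Q 247.29.104.0: descend 11110111000111010110100 ; hops seen [H1,H2,H0,H4] ; pick H4
  - 36.237.216.0/24 clear@24
  Q 36.237.216.96: descend 001001001110110111011000011 ; hops seen [H1,H1,H0] ; pick H0
  Q 36.237.208.1: descend 00100100111011011101 ; hops seen [H1,H1] ; pick H1
  + 26.122.64.0/20 (H0) depth=20
  - 247.0.0.0/10 clear@10
  + 247.29.105.92/32 (H4) depth=32
  + 26.122.75.47/32 (H3) depth=32
  + 36.237.128.0/17 (H4) depth=17
  Q 247.29.96.3: descend 11110111000111010110 ; hops seen [H1,H0] ; pick H0
  Q 36.237.216.96: descend 001001001110110111011000011 ; hops seen [H1,H4,H1,H0] ; pick H0
  Q 26.122.66.253: descend 00011010011110100100 ; hops seen [H1,H4,H0] ; pick H0
  + 247.29.96.0/20 (H4) depth=20
  + 26.122.0.0/16 (H1) depth=16
  Q 26.122.75.47: descend 00011010011110100100101100101111 ; hops seen [H1,H4,H1,H0,H3] ; pick H3
  + 247.29.105.92/30 (H1) depth=30
  + 26.122.64.0/20 (H1) depth=20
  + 26.0.0.0/8 (H4) depth=8
  - 36.237.216.96/27 clear@27
  + 0.0.0.0/0 (H3) depth=0
  Q 247.29.96.210: descend 11110111000111010110 ; hops seen [H3,H4] ; pick H4

== LOOKUPS ==
["H0","H0","H3","H3","H4","H0","H1","H0","H0","H0","H3","H4"]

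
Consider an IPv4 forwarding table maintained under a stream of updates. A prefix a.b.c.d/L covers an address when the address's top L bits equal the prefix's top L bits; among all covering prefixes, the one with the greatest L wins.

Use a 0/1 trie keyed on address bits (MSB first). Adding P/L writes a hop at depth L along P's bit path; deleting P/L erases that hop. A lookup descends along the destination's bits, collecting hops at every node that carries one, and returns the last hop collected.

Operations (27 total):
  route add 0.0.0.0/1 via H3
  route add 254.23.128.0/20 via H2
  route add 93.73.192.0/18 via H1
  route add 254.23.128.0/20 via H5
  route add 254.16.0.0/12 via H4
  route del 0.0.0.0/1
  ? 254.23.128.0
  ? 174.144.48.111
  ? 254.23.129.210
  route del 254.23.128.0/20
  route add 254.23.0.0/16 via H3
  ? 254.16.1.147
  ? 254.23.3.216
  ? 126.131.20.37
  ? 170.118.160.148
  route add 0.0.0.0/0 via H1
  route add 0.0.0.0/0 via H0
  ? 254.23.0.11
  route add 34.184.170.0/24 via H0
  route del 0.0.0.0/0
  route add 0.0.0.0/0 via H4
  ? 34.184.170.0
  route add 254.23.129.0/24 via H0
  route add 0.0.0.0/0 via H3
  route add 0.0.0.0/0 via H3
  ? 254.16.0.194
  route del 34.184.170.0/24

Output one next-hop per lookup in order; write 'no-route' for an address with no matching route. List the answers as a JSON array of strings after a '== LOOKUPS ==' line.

Apply in order:
  + 0.0.0.0/1 (H3) depth=1
  + 254.23.128.0/20 (H2) depth=20
  + 93.73.192.0/18 (H1) depth=18
  + 254.23.128.0/20 (H5) depth=20
  + 254.16.0.0/12 (H4) depth=12
  - 0.0.0.0/1 clear@1
  ? 254.23.128.0  path d0:-→d1:-→d2:-→d3:-→d4:-→d5:-→d6:-→d7:-→d8:-→d9:-→d10:-→d11:-→d12:H4→d13:-→d14:-→d15:-→d16:-→d17:-→d18:-→d19:-→d20:H5  best=H5
  ? 174.144.48.111  path d0:-→d1:-  best=no-route
  ? 254.23.129.210  path d0:-→d1:-→d2:-→d3:-→d4:-→d5:-→d6:-→d7:-→d8:-→d9:-→d10:-→d11:-→d12:H4→d13:-→d14:-→d15:-→d16:-→d17:-→d18:-→d19:-→d20:H5  best=H5
  - 254.23.128.0/20 clear@20
  + 254.23.0.0/16 (H3) depth=16
  ? 254.16.1.147  path d0:-→d1:-→d2:-→d3:-→d4:-→d5:-→d6:-→d7:-→d8:-→d9:-→d10:-→d11:-→d12:H4→d13:-  best=H4
  ? 254.23.3.216  path d0:-→d1:-→d2:-→d3:-→d4:-→d5:-→d6:-→d7:-→d8:-→d9:-→d10:-→d11:-→d12:H4→d13:-→d14:-→d15:-→d16:H3  best=H3
  ? 126.131.20.37  path d0:-→d1:-→d2:-  best=no-route
  ? 170.118.160.148  path d0:-→d1:-  best=no-route
  + 0.0.0.0/0 (H1) depth=0
  + 0.0.0.0/0 (H0) depth=0
  ? 254.23.0.11  path d0:H0→d1:-→d2:-→d3:-→d4:-→d5:-→d6:-→d7:-→d8:-→d9:-→d10:-→d11:-→d12:H4→d13:-→d14:-→d15:-→d16:H3  best=H3
  + 34.184.170.0/24 (H0) depth=24
  - 0.0.0.0/0 clear@0
  + 0.0.0.0/0 (H4) depth=0
  ? 34.184.170.0  path d0:H4→d1:-→d2:-→d3:-→d4:-→d5:-→d6:-→d7:-→d8:-→d9:-→d10:-→d11:-→d12:-→d13:-→d14:-→d15:-→d16:-→d17:-→d18:-→d19:-→d20:-→d21:-→d22:-→d23:-→d24:H0  best=H0
  + 254.23.129.0/24 (H0) depth=24
  + 0.0.0.0/0 (H3) depth=0
  + 0.0.0.0/0 (H3) depth=0
  ? 254.16.0.194  path d0:H3→d1:-→d2:-→d3:-→d4:-→d5:-→d6:-→d7:-→d8:-→d9:-→d10:-→d11:-→d12:H4→d13:-  best=H4
  - 34.184.170.0/24 clear@24

== LOOKUPS ==
["H5","no-route","H5","H4","H3","no-route","no-route","H3","H0","H4"]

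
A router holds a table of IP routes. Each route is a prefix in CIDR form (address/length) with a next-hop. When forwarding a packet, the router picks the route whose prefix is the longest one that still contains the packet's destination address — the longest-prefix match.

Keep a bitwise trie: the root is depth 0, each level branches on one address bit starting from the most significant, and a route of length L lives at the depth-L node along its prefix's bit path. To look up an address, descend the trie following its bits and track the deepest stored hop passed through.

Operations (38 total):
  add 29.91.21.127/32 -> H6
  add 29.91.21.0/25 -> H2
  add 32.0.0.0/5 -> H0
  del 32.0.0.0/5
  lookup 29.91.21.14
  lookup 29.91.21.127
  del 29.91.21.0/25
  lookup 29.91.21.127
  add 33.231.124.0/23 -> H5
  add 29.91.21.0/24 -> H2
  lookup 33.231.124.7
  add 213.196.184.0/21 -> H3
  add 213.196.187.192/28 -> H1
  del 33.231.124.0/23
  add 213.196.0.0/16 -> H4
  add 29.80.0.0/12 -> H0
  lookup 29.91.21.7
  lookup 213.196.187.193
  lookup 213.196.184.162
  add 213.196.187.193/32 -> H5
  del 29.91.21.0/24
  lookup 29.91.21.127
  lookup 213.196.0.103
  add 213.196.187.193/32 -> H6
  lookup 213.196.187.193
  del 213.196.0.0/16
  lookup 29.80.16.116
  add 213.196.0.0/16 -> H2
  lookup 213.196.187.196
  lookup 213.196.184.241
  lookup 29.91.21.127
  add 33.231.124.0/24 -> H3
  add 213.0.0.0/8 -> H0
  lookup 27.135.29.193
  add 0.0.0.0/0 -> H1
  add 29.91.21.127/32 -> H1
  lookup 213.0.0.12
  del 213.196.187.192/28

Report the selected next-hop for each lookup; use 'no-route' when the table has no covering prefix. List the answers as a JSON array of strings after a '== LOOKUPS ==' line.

Trace:
  add 29.91.21.127/32 -> H6 at depth 32
  add 29.91.21.0/25 -> H2 at depth 25
  add 32.0.0.0/5 -> H0 at depth 5
  - 32.0.0.0/5 clear@5
  ? 29.91.21.14  path d0:-→d1:-→d2:-→d3:-→d4:-→d5:-→d6:-→d7:-→d8:-→d9:-→d10:-→d11:-→d12:-→d13:-→d14:-→d15:-→d16:-→d17:-→d18:-→d19:-→d20:-→d21:-→d22:-→d23:-→d24:-→d25:H2  best=H2
  ? 29.91.21.127  path d0:-→d1:-→d2:-→d3:-→d4:-→d5:-→d6:-→d7:-→d8:-→d9:-→d10:-→d11:-→d12:-→d13:-→d14:-→d15:-→d16:-→d17:-→d18:-→d19:-→d20:-→d21:-→d22:-→d23:-→d24:-→d25:H2→d26:-→d27:-→d28:-→d29:-→d30:-→d31:-→d32:H6  best=H6
  - 29.91.21.0/25 clear@25
  ? 29.91.21.127  path d0:-→d1:-→d2:-→d3:-→d4:-→d5:-→d6:-→d7:-→d8:-→d9:-→d10:-→d11:-→d12:-→d13:-→d14:-→d15:-→d16:-→d17:-→d18:-→d19:-→d20:-→d21:-→d22:-→d23:-→d24:-→d25:-→d26:-→d27:-→d28:-→d29:-→d30:-→d31:-→d32:H6  best=H6
  add 33.231.124.0/23 -> H5 at depth 23
  add 29.91.21.0/24 -> H2 at depth 24
  ? 33.231.124.7  path d0:-→d1:-→d2:-→d3:-→d4:-→d5:-→d6:-→d7:-→d8:-→d9:-→d10:-→d11:-→d12:-→d13:-→d14:-→d15:-→d16:-→d17:-→d18:-→d19:-→d20:-→d21:-→d22:-→d23:H5  best=H5
  add 213.196.184.0/21 -> H3 at depth 21
  add 213.196.187.192/28 -> H1 at depth 28
  - 33.231.124.0/23 clear@23
  add 213.196.0.0/16 -> H4 at depth 16
  add 29.80.0.0/12 -> H0 at depth 12
  ? 29.91.21.7  path d0:-→d1:-→d2:-→d3:-→d4:-→d5:-→d6:-→d7:-→d8:-→d9:-→d10:-→d11:-→d12:H0→d13:-→d14:-→d15:-→d16:-→d17:-→d18:-→d19:-→d20:-→d21:-→d22:-→d23:-→d24:H2→d25:-  best=H2
  ? 213.196.187.193  path d0:-→d1:-→d2:-→d3:-→d4:-→d5:-→d6:-→d7:-→d8:-→d9:-→d10:-→d11:-→d12:-→d13:-→d14:-→d15:-→d16:H4→d17:-→d18:-→d19:-→d20:-→d21:H3→d22:-→d23:-→d24:-→d25:-→d26:-→d27:-→d28:H1  best=H1
  ? 213.196.184.162  path d0:-→d1:-→d2:-→d3:-→d4:-→d5:-→d6:-→d7:-→d8:-→d9:-→d10:-→d11:-→d12:-→d13:-→d14:-→d15:-→d16:H4→d17:-→d18:-→d19:-→d20:-→d21:H3→d22:-  best=H3
  add 213.196.187.193/32 -> H5 at depth 32
  - 29.91.21.0/24 clear@24
  ? 29.91.21.127  path d0:-→d1:-→d2:-→d3:-→d4:-→d5:-→d6:-→d7:-→d8:-→d9:-→d10:-→d11:-→d12:H0→d13:-→d14:-→d15:-→d16:-→d17:-→d18:-→d19:-→d20:-→d21:-→d22:-→d23:-→d24:-→d25:-→d26:-→d27:-→d28:-→d29:-→d30:-→d31:-→d32:H6  best=H6
  ? 213.196.0.103  path d0:-→d1:-→d2:-→d3:-→d4:-→d5:-→d6:-→d7:-→d8:-→d9:-→d10:-→d11:-→d12:-→d13:-→d14:-→d15:-→d16:H4  best=H4
  add 213.196.187.193/32 -> H6 at depth 32
  ? 213.196.187.193  path d0:-→d1:-→d2:-→d3:-→d4:-→d5:-→d6:-→d7:-→d8:-→d9:-→d10:-→d11:-→d12:-→d13:-→d14:-→d15:-→d16:H4→d17:-→d18:-→d19:-→d20:-→d21:H3→d22:-→d23:-→d24:-→d25:-→d26:-→d27:-→d28:H1→d29:-→d30:-→d31:-→d32:H6  best=H6
  - 213.196.0.0/16 clear@16
  ? 29.80.16.116  path d0:-→d1:-→d2:-→d3:-→d4:-→d5:-→d6:-→d7:-→d8:-→d9:-→d10:-→d11:-→d12:H0  best=H0
  add 213.196.0.0/16 -> H2 at depth 16
  ? 213.196.187.196  path d0:-→d1:-→d2:-→d3:-→d4:-→d5:-→d6:-→d7:-→d8:-→d9:-→d10:-→d11:-→d12:-→d13:-→d14:-→d15:-→d16:H2→d17:-→d18:-→d19:-→d20:-→d21:H3→d22:-→d23:-→d24:-→d25:-→d26:-→d27:-→d28:H1→d29:-  best=H1
  ? 213.196.184.241  path d0:-→d1:-→d2:-→d3:-→d4:-→d5:-→d6:-→d7:-→d8:-→d9:-→d10:-→d11:-→d12:-→d13:-→d14:-→d15:-→d16:H2→d17:-→d18:-→d19:-→d20:-→d21:H3→d22:-  best=H3
  ? 29.91.21.127  path d0:-→d1:-→d2:-→d3:-→d4:-→d5:-→d6:-→d7:-→d8:-→d9:-→d10:-→d11:-→d12:H0→d13:-→d14:-→d15:-→d16:-→d17:-→d18:-→d19:-→d20:-→d21:-→d22:-→d23:-→d24:-→d25:-→d26:-→d27:-→d28:-→d29:-→d30:-→d31:-→d32:H6  best=H6
  add 33.231.124.0/24 -> H3 at depth 24
  add 213.0.0.0/8 -> H0 at depth 8
  ? 27.135.29.193  path d0:-→d1:-→d2:-→d3:-→d4:-→d5:-  best=no-route
  add 0.0.0.0/0 -> H1 at depth 0
  add 29.91.21.127/32 -> H1 at depth 32
  ? 213.0.0.12  path d0:H1→d1:-→d2:-→d3:-→d4:-→d5:-→d6:-→d7:-→d8:H0  best=H0
  - 213.196.187.192/28 clear@28

== LOOKUPS ==
["H2","H6","H6","H5","H2","H1","H3","H6","H4","H6","H0","H1","H3","H6","no-route","H0"]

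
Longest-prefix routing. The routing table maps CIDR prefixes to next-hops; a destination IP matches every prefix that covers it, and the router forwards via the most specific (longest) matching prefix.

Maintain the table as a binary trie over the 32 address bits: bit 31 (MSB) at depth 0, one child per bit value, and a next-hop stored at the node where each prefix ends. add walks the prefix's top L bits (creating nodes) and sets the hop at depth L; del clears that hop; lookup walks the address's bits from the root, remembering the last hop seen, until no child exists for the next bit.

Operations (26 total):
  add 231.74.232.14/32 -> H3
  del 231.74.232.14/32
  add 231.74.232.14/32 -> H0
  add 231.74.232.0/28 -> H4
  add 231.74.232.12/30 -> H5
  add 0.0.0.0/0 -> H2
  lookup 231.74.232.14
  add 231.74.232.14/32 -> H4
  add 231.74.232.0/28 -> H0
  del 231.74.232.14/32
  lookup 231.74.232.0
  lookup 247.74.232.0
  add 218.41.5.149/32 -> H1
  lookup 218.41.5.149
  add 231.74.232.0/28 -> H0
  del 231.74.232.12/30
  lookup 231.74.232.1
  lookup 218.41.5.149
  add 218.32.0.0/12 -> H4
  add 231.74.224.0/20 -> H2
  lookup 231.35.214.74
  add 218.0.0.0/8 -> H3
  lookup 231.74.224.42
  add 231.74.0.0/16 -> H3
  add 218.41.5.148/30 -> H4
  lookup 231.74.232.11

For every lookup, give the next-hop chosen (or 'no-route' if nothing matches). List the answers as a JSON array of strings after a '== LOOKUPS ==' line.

Apply in order:
  + 231.74.232.14/32 (H3) depth=32
  del 231.74.232.14/32 (clear depth 32)
  + 231.74.232.14/32 (H0) depth=32
  + 231.74.232.0/28 (H4) depth=28
  + 231.74.232.12/30 (H5) depth=30
  + 0.0.0.0/0 (H2) depth=0
  Q 231.74.232.14: descend 11100111010010101110100000001110 ; hops seen [H2,H4,H5,H0] ; pick H0
  + 231.74.232.14/32 (H4) depth=32
  + 231.74.232.0/28 (H0) depth=28
  del 231.74.232.14/32 (clear depth 32)
  Q 231.74.232.0: descend 1110011101001010111010000000 ; hops seen [H2,H0] ; pick H0
  Q 247.74.232.0: descend 111 ; hops seen [H2] ; pick H2
  + 218.41.5.149/32 (H1) depth=32
  Q 218.41.5.149: descend 11011010001010010000010110010101 ; hops seen [H2,H1] ; pick H1
  + 231.74.232.0/28 (H0) depth=28
  del 231.74.232.12/30 (clear depth 30)
  Q 231.74.232.1: descend 1110011101001010111010000000 ; hops seen [H2,H0] ; pick H0
  Q 218.41.5.149: descend 11011010001010010000010110010101 ; hops seen [H2,H1] ; pick H1
  + 218.32.0.0/12 (H4) depth=12
  + 231.74.224.0/20 (H2) depth=20
  Q 231.35.214.74: descend 111001110 ; hops seen [H2] ; pick H2
  + 218.0.0.0/8 (H3) depth=8
  Q 231.74.224.42: descend 11100111010010101110 ; hops seen [H2,H2] ; pick H2
  + 231.74.0.0/16 (H3) depth=16
  + 218.41.5.148/30 (H4) depth=30
  Q 231.74.232.11: descend 11100111010010101110100000001 ; hops seen [H2,H3,H2,H0] ; pick H0

== LOOKUPS ==
["H0","H0","H2","H1","H0","H1","H2","H2","H0"]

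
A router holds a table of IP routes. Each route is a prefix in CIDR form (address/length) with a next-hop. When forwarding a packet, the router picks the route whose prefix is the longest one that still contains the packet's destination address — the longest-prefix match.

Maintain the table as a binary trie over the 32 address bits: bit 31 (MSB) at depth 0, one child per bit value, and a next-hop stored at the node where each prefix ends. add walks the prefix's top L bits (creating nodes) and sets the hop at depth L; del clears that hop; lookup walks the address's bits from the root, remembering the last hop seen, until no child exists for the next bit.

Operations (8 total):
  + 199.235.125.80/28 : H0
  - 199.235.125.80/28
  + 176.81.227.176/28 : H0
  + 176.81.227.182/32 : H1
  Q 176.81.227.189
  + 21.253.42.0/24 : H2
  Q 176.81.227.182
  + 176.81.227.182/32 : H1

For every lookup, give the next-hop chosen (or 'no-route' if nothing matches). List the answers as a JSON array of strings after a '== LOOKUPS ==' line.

Apply in order:
  + 199.235.125.80/28 (H0) depth=28
  - 199.235.125.80/28 clear@28
  + 176.81.227.176/28 (H0) depth=28
  + 176.81.227.182/32 (H1) depth=32
  Q 176.81.227.189: descend 1011000001010001111000111011 ; hops seen [H0] ; pick H0
  + 21.253.42.0/24 (H2) depth=24
  Q 176.81.227.182: descend 10110000010100011110001110110110 ; hops seen [H0,H1] ; pick H1
  + 176.81.227.182/32 (H1) depth=32

== LOOKUPS ==
["H0","H1"]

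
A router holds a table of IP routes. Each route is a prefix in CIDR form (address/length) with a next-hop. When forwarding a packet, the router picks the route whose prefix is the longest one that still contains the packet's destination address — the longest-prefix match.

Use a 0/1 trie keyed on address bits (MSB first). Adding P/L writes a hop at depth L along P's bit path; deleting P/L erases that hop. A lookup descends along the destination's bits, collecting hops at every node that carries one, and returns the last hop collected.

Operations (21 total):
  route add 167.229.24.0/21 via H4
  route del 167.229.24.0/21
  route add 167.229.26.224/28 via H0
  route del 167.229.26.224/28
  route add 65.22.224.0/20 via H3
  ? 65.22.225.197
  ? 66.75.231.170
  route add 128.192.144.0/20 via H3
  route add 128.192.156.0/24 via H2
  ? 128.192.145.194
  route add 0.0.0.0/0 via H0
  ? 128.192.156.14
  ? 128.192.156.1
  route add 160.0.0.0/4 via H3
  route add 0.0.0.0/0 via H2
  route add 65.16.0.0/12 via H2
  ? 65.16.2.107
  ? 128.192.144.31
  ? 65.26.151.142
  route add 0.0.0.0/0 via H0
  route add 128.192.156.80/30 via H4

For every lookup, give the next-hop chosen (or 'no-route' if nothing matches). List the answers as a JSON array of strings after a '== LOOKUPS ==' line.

Trace:
  + 167.229.24.0/21 (H4) depth=21
  - 167.229.24.0/21 clear@21
  + 167.229.26.224/28 (H0) depth=28
  - 167.229.26.224/28 clear@28
  + 65.22.224.0/20 (H3) depth=20
  Q 65.22.225.197: descend 01000001000101101110 ; hops seen [H3] ; pick H3
  Q 66.75.231.170: descend 010000 ; hops seen [∅] ; pick no-route
  + 128.192.144.0/20 (H3) depth=20
  + 128.192.156.0/24 (H2) depth=24
  Q 128.192.145.194: descend 10000000110000001001 ; hops seen [H3] ; pick H3
  + 0.0.0.0/0 (H0) depth=0
  Q 128.192.156.14: descend 100000001100000010011100 ; hops seen [H0,H3,H2] ; pick H2
  Q 128.192.156.1: descend 100000001100000010011100 ; hops seen [H0,H3,H2] ; pick H2
  + 160.0.0.0/4 (H3) depth=4
  + 0.0.0.0/0 (H2) depth=0
  + 65.16.0.0/12 (H2) depth=12
  Q 65.16.2.107: descend 0100000100010 ; hops seen [H2,H2] ; pick H2
  Q 128.192.144.31: descend 10000000110000001001 ; hops seen [H2,H3] ; pick H3
  Q 65.26.151.142: descend 010000010001 ; hops seen [H2,H2] ; pick H2
  + 0.0.0.0/0 (H0) depth=0
  + 128.192.156.80/30 (H4) depth=30

== LOOKUPS ==
["H3","no-route","H3","H2","H2","H2","H3","H2"]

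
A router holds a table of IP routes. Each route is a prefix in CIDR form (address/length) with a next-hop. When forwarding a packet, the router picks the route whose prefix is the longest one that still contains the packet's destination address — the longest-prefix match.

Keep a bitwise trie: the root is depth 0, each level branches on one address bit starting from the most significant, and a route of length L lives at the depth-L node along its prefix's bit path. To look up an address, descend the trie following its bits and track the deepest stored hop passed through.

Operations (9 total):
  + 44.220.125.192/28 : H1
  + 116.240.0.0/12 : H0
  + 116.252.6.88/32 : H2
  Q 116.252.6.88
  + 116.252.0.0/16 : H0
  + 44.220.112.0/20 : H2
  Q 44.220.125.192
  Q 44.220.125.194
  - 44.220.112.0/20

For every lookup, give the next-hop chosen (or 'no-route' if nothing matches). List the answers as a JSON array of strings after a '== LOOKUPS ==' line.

Apply in order:
  add 44.220.125.192/28 -> H1 at depth 28
  add 116.240.0.0/12 -> H0 at depth 12
  add 116.252.6.88/32 -> H2 at depth 32
  Q 116.252.6.88: descend 01110100111111000000011001011000 ; hops seen [H0,H2] ; pick H2
  add 116.252.0.0/16 -> H0 at depth 16
  add 44.220.112.0/20 -> H2 at depth 20
  Q 44.220.125.192: descend 0010110011011100011111011100 ; hops seen [H2,H1] ; pick H1
  Q 44.220.125.194: descend 0010110011011100011111011100 ; hops seen [H2,H1] ; pick H1
  del 44.220.112.0/20 (clear depth 20)

== LOOKUPS ==
["H2","H1","H1"]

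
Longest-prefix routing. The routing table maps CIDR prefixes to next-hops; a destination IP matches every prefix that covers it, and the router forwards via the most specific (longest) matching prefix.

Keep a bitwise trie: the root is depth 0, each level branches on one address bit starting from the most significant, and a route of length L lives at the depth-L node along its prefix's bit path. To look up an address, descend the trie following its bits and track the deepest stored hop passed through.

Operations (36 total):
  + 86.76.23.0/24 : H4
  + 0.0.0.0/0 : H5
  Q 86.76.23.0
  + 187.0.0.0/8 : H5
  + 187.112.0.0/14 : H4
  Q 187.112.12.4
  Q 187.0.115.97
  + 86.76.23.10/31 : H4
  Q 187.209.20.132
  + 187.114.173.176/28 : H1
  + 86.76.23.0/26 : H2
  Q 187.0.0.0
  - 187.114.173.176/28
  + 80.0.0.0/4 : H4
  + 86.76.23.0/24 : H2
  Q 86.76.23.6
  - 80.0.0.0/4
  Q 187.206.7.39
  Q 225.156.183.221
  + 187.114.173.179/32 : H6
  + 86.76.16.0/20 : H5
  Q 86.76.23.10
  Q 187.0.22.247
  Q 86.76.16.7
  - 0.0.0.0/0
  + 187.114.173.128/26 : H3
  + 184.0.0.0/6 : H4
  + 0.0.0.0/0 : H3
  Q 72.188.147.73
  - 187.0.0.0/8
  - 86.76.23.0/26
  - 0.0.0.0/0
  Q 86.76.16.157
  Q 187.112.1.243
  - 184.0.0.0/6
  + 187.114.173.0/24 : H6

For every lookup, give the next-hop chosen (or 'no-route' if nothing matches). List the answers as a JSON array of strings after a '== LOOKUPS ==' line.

Trace:
  add 86.76.23.0/24 -> H4 at depth 24
  add 0.0.0.0/0 -> H5 at depth 0
  ? 86.76.23.0  path d0:H5→d1:-→d2:-→d3:-→d4:-→d5:-→d6:-→d7:-→d8:-→d9:-→d10:-→d11:-→d12:-→d13:-→d14:-→d15:-→d16:-→d17:-→d18:-→d19:-→d20:-→d21:-→d22:-→d23:-→d24:H4  best=H4
  add 187.0.0.0/8 -> H5 at depth 8
  add 187.112.0.0/14 -> H4 at depth 14
  ? 187.112.12.4  path d0:H5→d1:-→d2:-→d3:-→d4:-→d5:-→d6:-→d7:-→d8:H5→d9:-→d10:-→d11:-→d12:-→d13:-→d14:H4  best=H4
  ? 187.0.115.97  path d0:H5→d1:-→d2:-→d3:-→d4:-→d5:-→d6:-→d7:-→d8:H5→d9:-  best=H5
  add 86.76.23.10/31 -> H4 at depth 31
  ? 187.209.20.132  path d0:H5→d1:-→d2:-→d3:-→d4:-→d5:-→d6:-→d7:-→d8:H5  best=H5
  add 187.114.173.176/28 -> H1 at depth 28
  add 86.76.23.0/26 -> H2 at depth 26
  ? 187.0.0.0  path d0:H5→d1:-→d2:-→d3:-→d4:-→d5:-→d6:-→d7:-→d8:H5→d9:-  best=H5
  - 187.114.173.176/28 clear@28
  add 80.0.0.0/4 -> H4 at depth 4
  add 86.76.23.0/24 -> H2 at depth 24
  ? 86.76.23.6  path d0:H5→d1:-→d2:-→d3:-→d4:H4→d5:-→d6:-→d7:-→d8:-→d9:-→d10:-→d11:-→d12:-→d13:-→d14:-→d15:-→d16:-→d17:-→d18:-→d19:-→d20:-→d21:-→d22:-→d23:-→d24:H2→d25:-→d26:H2→d27:-→d28:-  best=H2
  - 80.0.0.0/4 clear@4
  ? 187.206.7.39  path d0:H5→d1:-→d2:-→d3:-→d4:-→d5:-→d6:-→d7:-→d8:H5  best=H5
  ? 225.156.183.221  path d0:H5→d1:-  best=H5
  add 187.114.173.179/32 -> H6 at depth 32
  add 86.76.16.0/20 -> H5 at depth 20
  ? 86.76.23.10  path d0:H5→d1:-→d2:-→d3:-→d4:-→d5:-→d6:-→d7:-→d8:-→d9:-→d10:-→d11:-→d12:-→d13:-→d14:-→d15:-→d16:-→d17:-→d18:-→d19:-→d20:H5→d21:-→d22:-→d23:-→d24:H2→d25:-→d26:H2→d27:-→d28:-→d29:-→d30:-→d31:H4  best=H4
  ? 187.0.22.247  path d0:H5→d1:-→d2:-→d3:-→d4:-→d5:-→d6:-→d7:-→d8:H5→d9:-  best=H5
  ? 86.76.16.7  path d0:H5→d1:-→d2:-→d3:-→d4:-→d5:-→d6:-→d7:-→d8:-→d9:-→d10:-→d11:-→d12:-→d13:-→d14:-→d15:-→d16:-→d17:-→d18:-→d19:-→d20:H5→d21:-  best=H5
  - 0.0.0.0/0 clear@0
  add 187.114.173.128/26 -> H3 at depth 26
  add 184.0.0.0/6 -> H4 at depth 6
  add 0.0.0.0/0 -> H3 at depth 0
  ? 72.188.147.73  path d0:H3→d1:-→d2:-→d3:-  best=H3
  - 187.0.0.0/8 clear@8
  - 86.76.23.0/26 clear@26
  - 0.0.0.0/0 clear@0
  ? 86.76.16.157  path d0:-→d1:-→d2:-→d3:-→d4:-→d5:-→d6:-→d7:-→d8:-→d9:-→d10:-→d11:-→d12:-→d13:-→d14:-→d15:-→d16:-→d17:-→d18:-→d19:-→d20:H5→d21:-  best=H5
  ? 187.112.1.243  path d0:-→d1:-→d2:-→d3:-→d4:-→d5:-→d6:H4→d7:-→d8:-→d9:-→d10:-→d11:-→d12:-→d13:-→d14:H4  best=H4
  - 184.0.0.0/6 clear@6
  add 187.114.173.0/24 -> H6 at depth 24

== LOOKUPS ==
["H4","H4","H5","H5","H5","H2","H5","H5","H4","H5","H5","H3","H5","H4"]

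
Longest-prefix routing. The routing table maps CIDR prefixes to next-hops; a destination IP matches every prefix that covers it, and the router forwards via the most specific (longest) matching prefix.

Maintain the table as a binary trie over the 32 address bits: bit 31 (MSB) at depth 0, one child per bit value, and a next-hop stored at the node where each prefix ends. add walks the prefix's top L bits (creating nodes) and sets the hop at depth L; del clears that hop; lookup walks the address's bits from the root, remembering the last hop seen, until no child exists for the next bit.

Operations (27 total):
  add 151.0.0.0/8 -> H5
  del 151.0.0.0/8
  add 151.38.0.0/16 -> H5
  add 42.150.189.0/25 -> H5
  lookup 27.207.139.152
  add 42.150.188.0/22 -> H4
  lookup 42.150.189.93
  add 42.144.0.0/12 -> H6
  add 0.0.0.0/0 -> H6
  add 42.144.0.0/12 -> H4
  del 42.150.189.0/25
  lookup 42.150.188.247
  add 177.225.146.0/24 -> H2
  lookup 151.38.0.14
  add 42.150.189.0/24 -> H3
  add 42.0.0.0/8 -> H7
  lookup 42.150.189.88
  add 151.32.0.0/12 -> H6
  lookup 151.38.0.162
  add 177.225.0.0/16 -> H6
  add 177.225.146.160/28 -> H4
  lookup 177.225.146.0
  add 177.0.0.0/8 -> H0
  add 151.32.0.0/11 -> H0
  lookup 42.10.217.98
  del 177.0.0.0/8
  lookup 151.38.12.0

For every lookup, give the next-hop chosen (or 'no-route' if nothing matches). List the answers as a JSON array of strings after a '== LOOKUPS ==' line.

Trace:
  + 151.0.0.0/8 (H5) depth=8
  - 151.0.0.0/8 clear@8
  + 151.38.0.0/16 (H5) depth=16
  + 42.150.189.0/25 (H5) depth=25
  Q 27.207.139.152: descend 00 ; hops seen [∅] ; pick no-route
  + 42.150.188.0/22 (H4) depth=22
  Q 42.150.189.93: descend 0010101010010110101111010 ; hops seen [H4,H5] ; pick H5
  + 42.144.0.0/12 (H6) depth=12
  + 0.0.0.0/0 (H6) depth=0
  + 42.144.0.0/12 (H4) depth=12
  - 42.150.189.0/25 clear@25
  Q 42.150.188.247: descend 00101010100101101011110 ; hops seen [H6,H4,H4] ; pick H4
  + 177.225.146.0/24 (H2) depth=24
  Q 151.38.0.14: descend 1001011100100110 ; hops seen [H6,H5] ; pick H5
  + 42.150.189.0/24 (H3) depth=24
  + 42.0.0.0/8 (H7) depth=8
  Q 42.150.189.88: descend 0010101010010110101111010 ; hops seen [H6,H7,H4,H4,H3] ; pick H3
  + 151.32.0.0/12 (H6) depth=12
  Q 151.38.0.162: descend 1001011100100110 ; hops seen [H6,H6,H5] ; pick H5
  + 177.225.0.0/16 (H6) depth=16
  + 177.225.146.160/28 (H4) depth=28
  Q 177.225.146.0: descend 101100011110000110010010 ; hops seen [H6,H6,H2] ; pick H2
  + 177.0.0.0/8 (H0) depth=8
  + 151.32.0.0/11 (H0) depth=11
  Q 42.10.217.98: descend 00101010 ; hops seen [H6,H7] ; pick H7
  - 177.0.0.0/8 clear@8
  Q 151.38.12.0: descend 1001011100100110 ; hops seen [H6,H0,H6,H5] ; pick H5

== LOOKUPS ==
["no-route","H5","H4","H5","H3","H5","H2","H7","H5"]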